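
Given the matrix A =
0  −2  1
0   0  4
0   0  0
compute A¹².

[[0, 0, 0], [0, 0, 0], [0, 0, 0]]

A is strictly triangular, hence nilpotent: A³ = 0, so A¹² = 0.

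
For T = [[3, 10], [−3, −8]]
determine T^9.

[[95343, 191710], [−57513, −115538]]

tr T = −5 and det T = 6, so the characteristic polynomial is λ² − (−5)λ + (6) with roots −3 and −2.
Eigenvectors give P = [[−5, −2], [3, 1]] with P⁻¹ = [[1, 2], [−3, −5]], and T = P·diag(−3, −2)·P⁻¹.
Then T^9 = P·diag(−19683, −512)·P⁻¹ = [[98415, 1024], [−59049, −512]] · [[1, 2], [−3, −5]] = [[95343, 191710], [−57513, −115538]].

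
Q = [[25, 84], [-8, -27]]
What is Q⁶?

tr Q = -2 and det Q = -3, so the characteristic polynomial is λ² − (-2)λ + (-3) with roots -3 and 1.
Eigenvectors give P = [[-3, 7], [1, -2]] with P⁻¹ = [[2, 7], [1, 3]], and Q = P·diag(-3, 1)·P⁻¹.
Then Q⁶ = P·diag(729, 1)·P⁻¹ = [[-2187, 7], [729, -2]] · [[2, 7], [1, 3]] = [[-4367, -15288], [1456, 5097]].

[[-4367, -15288], [1456, 5097]]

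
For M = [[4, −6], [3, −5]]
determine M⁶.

tr M = −1 and det M = −2, so the characteristic polynomial is λ² − (−1)λ + (−2) with roots 1 and −2.
Eigenvectors give P = [[2, −1], [1, −1]] with P⁻¹ = [[1, −1], [1, −2]], and M = P·diag(1, −2)·P⁻¹.
Then M⁶ = P·diag(1, 64)·P⁻¹ = [[2, −64], [1, −64]] · [[1, −1], [1, −2]] = [[−62, 126], [−63, 127]].

[[−62, 126], [−63, 127]]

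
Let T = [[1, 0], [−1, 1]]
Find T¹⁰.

T = I + N where N = [[0, 0], [−1, 0]] is strictly lower-triangular, so N² = 0.
(I + N)¹⁰ = I + 10·N = [[1, 0], [−10, 1]].

[[1, 0], [−10, 1]]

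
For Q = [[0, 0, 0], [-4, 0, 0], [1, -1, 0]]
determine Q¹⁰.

Q is strictly triangular, hence nilpotent: Q³ = 0, so Q¹⁰ = 0.

[[0, 0, 0], [0, 0, 0], [0, 0, 0]]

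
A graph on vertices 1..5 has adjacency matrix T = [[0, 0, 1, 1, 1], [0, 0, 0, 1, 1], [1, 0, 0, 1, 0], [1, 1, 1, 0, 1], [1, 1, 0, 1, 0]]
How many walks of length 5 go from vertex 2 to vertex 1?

The number of length-5 walks from vertex 2 to vertex 1 is entry (2,1) of T⁵, where T is the adjacency matrix.
T² = [[3, 2, 1, 2, 1], [2, 2, 1, 1, 1], [1, 1, 2, 1, 2], [2, 1, 1, 4, 2], [1, 1, 2, 2, 3]]
T³ = [[4, 3, 5, 7, 7], [3, 2, 3, 6, 5], [5, 3, 2, 6, 3], [7, 6, 6, 6, 7], [7, 5, 3, 7, 4]]
T⁴ = [[19, 14, 11, 19, 14], [14, 11, 9, 13, 11], [11, 9, 11, 13, 14], [19, 13, 13, 26, 19], [14, 11, 14, 19, 19]]
T⁵ = [[44, 33, 38, 58, 52], [33, 24, 27, 45, 38], [38, 27, 24, 45, 33], [58, 45, 45, 64, 58], [52, 38, 33, 58, 44]]

33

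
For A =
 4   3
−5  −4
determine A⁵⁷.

A² = I (check: tr A = 0 and det A = −1), so A⁵⁷ = A since 57 is odd.

[[4, 3], [−5, −4]]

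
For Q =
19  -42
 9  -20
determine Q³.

[[55, -126], [27, -62]]

tr Q = -1 and det Q = -2, so the characteristic polynomial is λ² − (-1)λ + (-2) with roots -2 and 1.
Eigenvectors give P = [[-2, -7], [-1, -3]] with P⁻¹ = [[3, -7], [-1, 2]], and Q = P·diag(-2, 1)·P⁻¹.
Then Q³ = P·diag(-8, 1)·P⁻¹ = [[16, -7], [8, -3]] · [[3, -7], [-1, 2]] = [[55, -126], [27, -62]].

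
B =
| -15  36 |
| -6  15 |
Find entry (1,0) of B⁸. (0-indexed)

tr B = 0 and det B = -9, so the characteristic polynomial is λ² − (0)λ + (-9) with roots 3 and -3.
Eigenvectors give P = [[-2, 3], [-1, 1]] with P⁻¹ = [[1, -3], [1, -2]], and B = P·diag(3, -3)·P⁻¹.
Then B⁸ = P·diag(6561, 6561)·P⁻¹ = [[-13122, 19683], [-6561, 6561]] · [[1, -3], [1, -2]] = [[6561, 0], [0, 6561]].

0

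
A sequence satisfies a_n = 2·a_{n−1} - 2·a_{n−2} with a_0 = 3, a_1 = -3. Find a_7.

72

With companion matrix B = [[2, -2], [1, 0]], [a_n, a_{n−1}]ᵀ = B·[a_{n−1}, a_{n−2}]ᵀ, so [a_7, a_6]ᵀ = B^6·[a_1, a_0]ᵀ.
B^6 = [[-8, 16], [-8, 8]], giving [a_7, a_6]ᵀ = [[72], [48]].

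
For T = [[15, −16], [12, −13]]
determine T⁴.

[[321, −320], [240, −239]]

tr T = 2 and det T = −3, so the characteristic polynomial is λ² − (2)λ + (−3) with roots −1 and 3.
Eigenvectors give P = [[−1, −4], [−1, −3]] with P⁻¹ = [[3, −4], [−1, 1]], and T = P·diag(−1, 3)·P⁻¹.
Then T⁴ = P·diag(1, 81)·P⁻¹ = [[−1, −324], [−1, −243]] · [[3, −4], [−1, 1]] = [[321, −320], [240, −239]].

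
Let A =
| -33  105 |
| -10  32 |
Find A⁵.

tr A = -1 and det A = -6, so the characteristic polynomial is λ² − (-1)λ + (-6) with roots -3 and 2.
Eigenvectors give P = [[7, 3], [2, 1]] with P⁻¹ = [[1, -3], [-2, 7]], and A = P·diag(-3, 2)·P⁻¹.
Then A⁵ = P·diag(-243, 32)·P⁻¹ = [[-1701, 96], [-486, 32]] · [[1, -3], [-2, 7]] = [[-1893, 5775], [-550, 1682]].

[[-1893, 5775], [-550, 1682]]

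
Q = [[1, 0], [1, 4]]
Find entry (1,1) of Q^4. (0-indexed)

256

Q^2 = [[1, 0], [5, 16]]
Q^3 = [[1, 0], [21, 64]]
Q^4 = [[1, 0], [85, 256]]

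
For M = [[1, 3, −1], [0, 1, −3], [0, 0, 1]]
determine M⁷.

M = I + N where N = [[0, 3, −1], [0, 0, −3], [0, 0, 0]] is strictly upper-triangular, so N³ = 0.
(I + N)⁷ = I + 7·N + 21·N² = [[1, 21, −196], [0, 1, −21], [0, 0, 1]].

[[1, 21, −196], [0, 1, −21], [0, 0, 1]]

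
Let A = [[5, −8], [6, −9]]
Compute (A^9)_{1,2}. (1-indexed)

tr A = −4 and det A = 3, so the characteristic polynomial is λ² − (−4)λ + (3) with roots −1 and −3.
Eigenvectors give P = [[4, 1], [3, 1]] with P⁻¹ = [[1, −1], [−3, 4]], and A = P·diag(−1, −3)·P⁻¹.
Then A^9 = P·diag(−1, −19683)·P⁻¹ = [[−4, −19683], [−3, −19683]] · [[1, −1], [−3, 4]] = [[59045, −78728], [59046, −78729]].

−78728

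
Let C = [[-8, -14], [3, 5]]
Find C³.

tr C = -3 and det C = 2, so the characteristic polynomial is λ² − (-3)λ + (2) with roots -1 and -2.
Eigenvectors give P = [[-2, 7], [1, -3]] with P⁻¹ = [[3, 7], [1, 2]], and C = P·diag(-1, -2)·P⁻¹.
Then C³ = P·diag(-1, -8)·P⁻¹ = [[2, -56], [-1, 24]] · [[3, 7], [1, 2]] = [[-50, -98], [21, 41]].

[[-50, -98], [21, 41]]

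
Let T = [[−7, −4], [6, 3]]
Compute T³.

tr T = −4 and det T = 3, so the characteristic polynomial is λ² − (−4)λ + (3) with roots −3 and −1.
Eigenvectors give P = [[−1, 2], [1, −3]] with P⁻¹ = [[−3, −2], [−1, −1]], and T = P·diag(−3, −1)·P⁻¹.
Then T³ = P·diag(−27, −1)·P⁻¹ = [[27, −2], [−27, 3]] · [[−3, −2], [−1, −1]] = [[−79, −52], [78, 51]].

[[−79, −52], [78, 51]]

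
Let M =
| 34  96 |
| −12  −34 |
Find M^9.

tr M = 0 and det M = −4, so the characteristic polynomial is λ² − (0)λ + (−4) with roots −2 and 2.
Eigenvectors give P = [[−8, −3], [3, 1]] with P⁻¹ = [[1, 3], [−3, −8]], and M = P·diag(−2, 2)·P⁻¹.
Then M^9 = P·diag(−512, 512)·P⁻¹ = [[4096, −1536], [−1536, 512]] · [[1, 3], [−3, −8]] = [[8704, 24576], [−3072, −8704]].

[[8704, 24576], [−3072, −8704]]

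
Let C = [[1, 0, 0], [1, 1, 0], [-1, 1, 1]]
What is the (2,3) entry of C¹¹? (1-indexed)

0

C = I + N where N = [[0, 0, 0], [1, 0, 0], [-1, 1, 0]] is strictly lower-triangular, so N³ = 0.
(I + N)¹¹ = I + 11·N + 55·N² = [[1, 0, 0], [11, 1, 0], [44, 11, 1]].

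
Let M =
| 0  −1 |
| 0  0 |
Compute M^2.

[[0, 0], [0, 0]]

M is strictly triangular, hence nilpotent: M^2 = 0, so M^2 = 0.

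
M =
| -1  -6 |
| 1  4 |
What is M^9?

[[-1021, -3066], [511, 1534]]

tr M = 3 and det M = 2, so the characteristic polynomial is λ² − (3)λ + (2) with roots 1 and 2.
Eigenvectors give P = [[-3, -2], [1, 1]] with P⁻¹ = [[-1, -2], [1, 3]], and M = P·diag(1, 2)·P⁻¹.
Then M^9 = P·diag(1, 512)·P⁻¹ = [[-3, -1024], [1, 512]] · [[-1, -2], [1, 3]] = [[-1021, -3066], [511, 1534]].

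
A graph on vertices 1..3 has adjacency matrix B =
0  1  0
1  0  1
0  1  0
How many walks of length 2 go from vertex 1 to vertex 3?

1

The number of length-2 walks from vertex 1 to vertex 3 is entry (1,3) of B², where B is the adjacency matrix.
B² = [[1, 0, 1], [0, 2, 0], [1, 0, 1]]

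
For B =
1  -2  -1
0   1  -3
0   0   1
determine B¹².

[[1, -24, 384], [0, 1, -36], [0, 0, 1]]

B = I + N where N = [[0, -2, -1], [0, 0, -3], [0, 0, 0]] is strictly upper-triangular, so N³ = 0.
(I + N)¹² = I + 12·N + 66·N² = [[1, -24, 384], [0, 1, -36], [0, 0, 1]].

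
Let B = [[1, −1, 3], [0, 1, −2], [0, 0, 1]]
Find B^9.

[[1, −9, 99], [0, 1, −18], [0, 0, 1]]

B = I + N where N = [[0, −1, 3], [0, 0, −2], [0, 0, 0]] is strictly upper-triangular, so N^3 = 0.
(I + N)^9 = I + 9·N + 36·N^2 = [[1, −9, 99], [0, 1, −18], [0, 0, 1]].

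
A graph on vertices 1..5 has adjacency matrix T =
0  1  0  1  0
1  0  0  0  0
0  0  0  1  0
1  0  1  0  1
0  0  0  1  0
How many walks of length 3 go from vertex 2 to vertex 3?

The number of length-3 walks from vertex 2 to vertex 3 is entry (2,3) of T³, where T is the adjacency matrix.
T² = [[2, 0, 1, 0, 1], [0, 1, 0, 1, 0], [1, 0, 1, 0, 1], [0, 1, 0, 3, 0], [1, 0, 1, 0, 1]]
T³ = [[0, 2, 0, 4, 0], [2, 0, 1, 0, 1], [0, 1, 0, 3, 0], [4, 0, 3, 0, 3], [0, 1, 0, 3, 0]]

1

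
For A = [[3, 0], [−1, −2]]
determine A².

[[9, 0], [−1, 4]]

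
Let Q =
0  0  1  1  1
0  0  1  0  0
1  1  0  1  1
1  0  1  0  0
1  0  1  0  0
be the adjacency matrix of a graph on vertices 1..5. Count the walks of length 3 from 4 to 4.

The number of length-3 walks from vertex 4 to vertex 4 is entry (4,4) of Q³, where Q is the adjacency matrix.
Q² = [[3, 1, 2, 1, 1], [1, 1, 0, 1, 1], [2, 0, 4, 1, 1], [1, 1, 1, 2, 2], [1, 1, 1, 2, 2]]
Q³ = [[4, 2, 6, 5, 5], [2, 0, 4, 1, 1], [6, 4, 4, 6, 6], [5, 1, 6, 2, 2], [5, 1, 6, 2, 2]]

2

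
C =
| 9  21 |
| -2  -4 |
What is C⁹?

[[134709, 402591], [-38342, -114514]]

tr C = 5 and det C = 6, so the characteristic polynomial is λ² − (5)λ + (6) with roots 3 and 2.
Eigenvectors give P = [[7, -3], [-2, 1]] with P⁻¹ = [[1, 3], [2, 7]], and C = P·diag(3, 2)·P⁻¹.
Then C⁹ = P·diag(19683, 512)·P⁻¹ = [[137781, -1536], [-39366, 512]] · [[1, 3], [2, 7]] = [[134709, 402591], [-38342, -114514]].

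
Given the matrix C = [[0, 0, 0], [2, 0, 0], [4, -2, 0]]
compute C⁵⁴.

C is strictly triangular, hence nilpotent: C³ = 0, so C⁵⁴ = 0.

[[0, 0, 0], [0, 0, 0], [0, 0, 0]]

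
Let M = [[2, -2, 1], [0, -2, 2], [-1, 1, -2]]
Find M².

[[3, 1, -4], [-2, 6, -8], [0, -2, 5]]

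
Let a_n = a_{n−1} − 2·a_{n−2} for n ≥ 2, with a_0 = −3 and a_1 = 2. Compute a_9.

With companion matrix Q = [[1, −2], [1, 0]], [a_n, a_{n−1}]ᵀ = Q·[a_{n−1}, a_{n−2}]ᵀ, so [a_9, a_8]ᵀ = Q⁸·[a_1, a_0]ᵀ.
Q⁸ = [[−17, 6], [−3, −14]], giving [a_9, a_8]ᵀ = [[−52], [36]].

−52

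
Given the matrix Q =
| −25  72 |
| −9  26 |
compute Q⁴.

[[−119, 360], [−45, 136]]

tr Q = 1 and det Q = −2, so the characteristic polynomial is λ² − (1)λ + (−2) with roots −1 and 2.
Eigenvectors give P = [[−3, 8], [−1, 3]] with P⁻¹ = [[−3, 8], [−1, 3]], and Q = P·diag(−1, 2)·P⁻¹.
Then Q⁴ = P·diag(1, 16)·P⁻¹ = [[−3, 128], [−1, 48]] · [[−3, 8], [−1, 3]] = [[−119, 360], [−45, 136]].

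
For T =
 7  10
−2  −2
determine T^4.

tr T = 5 and det T = 6, so the characteristic polynomial is λ² − (5)λ + (6) with roots 3 and 2.
Eigenvectors give P = [[5, 2], [−2, −1]] with P⁻¹ = [[1, 2], [−2, −5]], and T = P·diag(3, 2)·P⁻¹.
Then T^4 = P·diag(81, 16)·P⁻¹ = [[405, 32], [−162, −16]] · [[1, 2], [−2, −5]] = [[341, 650], [−130, −244]].

[[341, 650], [−130, −244]]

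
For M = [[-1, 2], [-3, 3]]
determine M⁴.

[[1, -8], [12, -15]]

M² = [[-5, 4], [-6, 3]]
M³ = [[-7, 2], [-3, -3]]
M⁴ = [[1, -8], [12, -15]]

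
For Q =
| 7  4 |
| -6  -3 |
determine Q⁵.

[[727, 484], [-726, -483]]

tr Q = 4 and det Q = 3, so the characteristic polynomial is λ² − (4)λ + (3) with roots 3 and 1.
Eigenvectors give P = [[-1, -2], [1, 3]] with P⁻¹ = [[-3, -2], [1, 1]], and Q = P·diag(3, 1)·P⁻¹.
Then Q⁵ = P·diag(243, 1)·P⁻¹ = [[-243, -2], [243, 3]] · [[-3, -2], [1, 1]] = [[727, 484], [-726, -483]].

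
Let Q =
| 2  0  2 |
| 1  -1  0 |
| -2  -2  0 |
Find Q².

[[0, -4, 4], [1, 1, 2], [-6, 2, -4]]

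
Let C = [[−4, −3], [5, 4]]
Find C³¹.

[[−4, −3], [5, 4]]

C² = I (check: tr C = 0 and det C = −1), so C³¹ = C since 31 is odd.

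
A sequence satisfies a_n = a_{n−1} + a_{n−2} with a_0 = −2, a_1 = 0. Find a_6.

−10

With companion matrix B = [[1, 1], [1, 0]], [a_n, a_{n−1}]ᵀ = B·[a_{n−1}, a_{n−2}]ᵀ, so [a_6, a_5]ᵀ = B⁵·[a_1, a_0]ᵀ.
B⁵ = [[8, 5], [5, 3]], giving [a_6, a_5]ᵀ = [[−10], [−6]].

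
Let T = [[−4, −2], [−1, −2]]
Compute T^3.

[[−84, −60], [−30, −24]]

T^2 = [[18, 12], [6, 6]]
T^3 = [[−84, −60], [−30, −24]]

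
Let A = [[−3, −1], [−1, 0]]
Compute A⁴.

A² = [[10, 3], [3, 1]]
A³ = [[−33, −10], [−10, −3]]
A⁴ = [[109, 33], [33, 10]]

[[109, 33], [33, 10]]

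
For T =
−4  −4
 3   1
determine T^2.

[[4, 12], [−9, −11]]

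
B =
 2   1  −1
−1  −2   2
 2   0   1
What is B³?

B² = [[1, 0, −1], [4, 3, −1], [6, 2, −1]]
B³ = [[0, 1, −2], [3, −2, 1], [8, 2, −3]]

[[0, 1, −2], [3, −2, 1], [8, 2, −3]]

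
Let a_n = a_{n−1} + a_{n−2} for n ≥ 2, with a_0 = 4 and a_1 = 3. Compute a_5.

27

With companion matrix C = [[1, 1], [1, 0]], [a_n, a_{n−1}]ᵀ = C·[a_{n−1}, a_{n−2}]ᵀ, so [a_5, a_4]ᵀ = C⁴·[a_1, a_0]ᵀ.
C⁴ = [[5, 3], [3, 2]], giving [a_5, a_4]ᵀ = [[27], [17]].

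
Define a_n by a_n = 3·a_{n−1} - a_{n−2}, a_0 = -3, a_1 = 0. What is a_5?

With companion matrix B = [[3, -1], [1, 0]], [a_n, a_{n−1}]ᵀ = B·[a_{n−1}, a_{n−2}]ᵀ, so [a_5, a_4]ᵀ = B⁴·[a_1, a_0]ᵀ.
B⁴ = [[55, -21], [21, -8]], giving [a_5, a_4]ᵀ = [[63], [24]].

63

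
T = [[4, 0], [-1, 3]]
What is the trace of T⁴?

T² = [[16, 0], [-7, 9]]
T³ = [[64, 0], [-37, 27]]
T⁴ = [[256, 0], [-175, 81]]

337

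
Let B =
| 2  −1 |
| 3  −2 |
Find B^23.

B² = I (check: tr B = 0 and det B = −1), so B^23 = B since 23 is odd.

[[2, −1], [3, −2]]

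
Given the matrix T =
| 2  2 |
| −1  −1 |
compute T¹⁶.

T² = T (a projection; rank 1, trace 1), so T¹⁶ = T.

[[2, 2], [−1, −1]]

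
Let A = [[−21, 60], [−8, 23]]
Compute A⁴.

tr A = 2 and det A = −3, so the characteristic polynomial is λ² − (2)λ + (−3) with roots −1 and 3.
Eigenvectors give P = [[3, 5], [1, 2]] with P⁻¹ = [[2, −5], [−1, 3]], and A = P·diag(−1, 3)·P⁻¹.
Then A⁴ = P·diag(1, 81)·P⁻¹ = [[3, 405], [1, 162]] · [[2, −5], [−1, 3]] = [[−399, 1200], [−160, 481]].

[[−399, 1200], [−160, 481]]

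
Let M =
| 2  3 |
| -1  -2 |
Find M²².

M² = I (check: tr M = 0 and det M = -1), so M²² = I since 22 is even.

[[1, 0], [0, 1]]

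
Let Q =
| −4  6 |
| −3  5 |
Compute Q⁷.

tr Q = 1 and det Q = −2, so the characteristic polynomial is λ² − (1)λ + (−2) with roots 2 and −1.
Eigenvectors give P = [[1, 2], [1, 1]] with P⁻¹ = [[−1, 2], [1, −1]], and Q = P·diag(2, −1)·P⁻¹.
Then Q⁷ = P·diag(128, −1)·P⁻¹ = [[128, −2], [128, −1]] · [[−1, 2], [1, −1]] = [[−130, 258], [−129, 257]].

[[−130, 258], [−129, 257]]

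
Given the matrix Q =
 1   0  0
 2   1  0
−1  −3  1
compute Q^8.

Q = I + N where N = [[0, 0, 0], [2, 0, 0], [−1, −3, 0]] is strictly lower-triangular, so N^3 = 0.
(I + N)^8 = I + 8·N + 28·N^2 = [[1, 0, 0], [16, 1, 0], [−176, −24, 1]].

[[1, 0, 0], [16, 1, 0], [−176, −24, 1]]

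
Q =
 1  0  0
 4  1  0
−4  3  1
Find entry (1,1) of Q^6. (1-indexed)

Q = I + N where N = [[0, 0, 0], [4, 0, 0], [−4, 3, 0]] is strictly lower-triangular, so N^3 = 0.
(I + N)^6 = I + 6·N + 15·N^2 = [[1, 0, 0], [24, 1, 0], [156, 18, 1]].

1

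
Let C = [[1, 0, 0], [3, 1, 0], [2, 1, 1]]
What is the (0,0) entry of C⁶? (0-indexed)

1

C = I + N where N = [[0, 0, 0], [3, 0, 0], [2, 1, 0]] is strictly lower-triangular, so N³ = 0.
(I + N)⁶ = I + 6·N + 15·N² = [[1, 0, 0], [18, 1, 0], [57, 6, 1]].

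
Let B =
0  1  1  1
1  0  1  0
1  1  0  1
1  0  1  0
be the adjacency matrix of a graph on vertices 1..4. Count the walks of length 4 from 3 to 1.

The number of length-4 walks from vertex 3 to vertex 1 is entry (3,1) of B⁴, where B is the adjacency matrix.
B² = [[3, 1, 2, 1], [1, 2, 1, 2], [2, 1, 3, 1], [1, 2, 1, 2]]
B³ = [[4, 5, 5, 5], [5, 2, 5, 2], [5, 5, 4, 5], [5, 2, 5, 2]]
B⁴ = [[15, 9, 14, 9], [9, 10, 9, 10], [14, 9, 15, 9], [9, 10, 9, 10]]

14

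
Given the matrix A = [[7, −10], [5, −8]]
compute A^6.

[[−601, 1330], [−665, 1394]]

tr A = −1 and det A = −6, so the characteristic polynomial is λ² − (−1)λ + (−6) with roots 2 and −3.
Eigenvectors give P = [[2, 1], [1, 1]] with P⁻¹ = [[1, −1], [−1, 2]], and A = P·diag(2, −3)·P⁻¹.
Then A^6 = P·diag(64, 729)·P⁻¹ = [[128, 729], [64, 729]] · [[1, −1], [−1, 2]] = [[−601, 1330], [−665, 1394]].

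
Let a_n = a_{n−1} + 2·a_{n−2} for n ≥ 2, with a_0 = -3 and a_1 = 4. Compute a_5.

14

With companion matrix A = [[1, 2], [1, 0]], [a_n, a_{n−1}]ᵀ = A·[a_{n−1}, a_{n−2}]ᵀ, so [a_5, a_4]ᵀ = A⁴·[a_1, a_0]ᵀ.
A⁴ = [[11, 10], [5, 6]], giving [a_5, a_4]ᵀ = [[14], [2]].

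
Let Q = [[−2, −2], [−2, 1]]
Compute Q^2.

[[8, 2], [2, 5]]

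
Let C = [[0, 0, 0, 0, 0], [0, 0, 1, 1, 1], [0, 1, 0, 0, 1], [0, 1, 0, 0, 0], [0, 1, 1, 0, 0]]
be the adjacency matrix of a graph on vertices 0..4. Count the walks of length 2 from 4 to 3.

The number of length-2 walks from vertex 4 to vertex 3 is entry (4,3) of C^2, where C is the adjacency matrix.
C^2 = [[0, 0, 0, 0, 0], [0, 3, 1, 0, 1], [0, 1, 2, 1, 1], [0, 0, 1, 1, 1], [0, 1, 1, 1, 2]]

1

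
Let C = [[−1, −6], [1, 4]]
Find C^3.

tr C = 3 and det C = 2, so the characteristic polynomial is λ² − (3)λ + (2) with roots 1 and 2.
Eigenvectors give P = [[3, −2], [−1, 1]] with P⁻¹ = [[1, 2], [1, 3]], and C = P·diag(1, 2)·P⁻¹.
Then C^3 = P·diag(1, 8)·P⁻¹ = [[3, −16], [−1, 8]] · [[1, 2], [1, 3]] = [[−13, −42], [7, 22]].

[[−13, −42], [7, 22]]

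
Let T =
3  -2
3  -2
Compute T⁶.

T² = T (a projection; rank 1, trace 1), so T⁶ = T.

[[3, -2], [3, -2]]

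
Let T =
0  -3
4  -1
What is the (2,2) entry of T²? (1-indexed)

-11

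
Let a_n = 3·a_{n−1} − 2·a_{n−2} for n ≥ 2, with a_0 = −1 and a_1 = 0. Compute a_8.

254

With companion matrix B = [[3, −2], [1, 0]], [a_n, a_{n−1}]ᵀ = B·[a_{n−1}, a_{n−2}]ᵀ, so [a_8, a_7]ᵀ = B⁷·[a_1, a_0]ᵀ.
B⁷ = [[255, −254], [127, −126]], giving [a_8, a_7]ᵀ = [[254], [126]].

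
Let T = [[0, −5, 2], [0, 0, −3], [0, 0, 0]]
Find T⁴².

[[0, 0, 0], [0, 0, 0], [0, 0, 0]]

T is strictly triangular, hence nilpotent: T³ = 0, so T⁴² = 0.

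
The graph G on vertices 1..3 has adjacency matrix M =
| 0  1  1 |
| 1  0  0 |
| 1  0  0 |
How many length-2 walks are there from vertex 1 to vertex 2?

0

The number of length-2 walks from vertex 1 to vertex 2 is entry (1,2) of M², where M is the adjacency matrix.
M² = [[2, 0, 0], [0, 1, 1], [0, 1, 1]]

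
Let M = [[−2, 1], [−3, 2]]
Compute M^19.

M² = I (check: tr M = 0 and det M = −1), so M^19 = M since 19 is odd.

[[−2, 1], [−3, 2]]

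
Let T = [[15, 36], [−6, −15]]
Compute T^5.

tr T = 0 and det T = −9, so the characteristic polynomial is λ² − (0)λ + (−9) with roots 3 and −3.
Eigenvectors give P = [[3, −2], [−1, 1]] with P⁻¹ = [[1, 2], [1, 3]], and T = P·diag(3, −3)·P⁻¹.
Then T^5 = P·diag(243, −243)·P⁻¹ = [[729, 486], [−243, −243]] · [[1, 2], [1, 3]] = [[1215, 2916], [−486, −1215]].

[[1215, 2916], [−486, −1215]]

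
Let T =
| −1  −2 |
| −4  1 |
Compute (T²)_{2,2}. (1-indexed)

9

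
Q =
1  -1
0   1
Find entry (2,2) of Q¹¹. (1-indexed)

1

Q = I + N where N = [[0, -1], [0, 0]] is strictly upper-triangular, so N² = 0.
(I + N)¹¹ = I + 11·N = [[1, -11], [0, 1]].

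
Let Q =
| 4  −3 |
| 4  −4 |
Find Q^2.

[[4, 0], [0, 4]]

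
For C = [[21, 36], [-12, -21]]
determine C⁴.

[[81, 0], [0, 81]]

tr C = 0 and det C = -9, so the characteristic polynomial is λ² − (0)λ + (-9) with roots -3 and 3.
Eigenvectors give P = [[-3, -2], [2, 1]] with P⁻¹ = [[1, 2], [-2, -3]], and C = P·diag(-3, 3)·P⁻¹.
Then C⁴ = P·diag(81, 81)·P⁻¹ = [[-243, -162], [162, 81]] · [[1, 2], [-2, -3]] = [[81, 0], [0, 81]].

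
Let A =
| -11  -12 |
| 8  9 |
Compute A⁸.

[[19681, 19680], [-13120, -13119]]

tr A = -2 and det A = -3, so the characteristic polynomial is λ² − (-2)λ + (-3) with roots 1 and -3.
Eigenvectors give P = [[-1, 3], [1, -2]] with P⁻¹ = [[2, 3], [1, 1]], and A = P·diag(1, -3)·P⁻¹.
Then A⁸ = P·diag(1, 6561)·P⁻¹ = [[-1, 19683], [1, -13122]] · [[2, 3], [1, 1]] = [[19681, 19680], [-13120, -13119]].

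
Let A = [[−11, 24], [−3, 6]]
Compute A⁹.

tr A = −5 and det A = 6, so the characteristic polynomial is λ² − (−5)λ + (6) with roots −2 and −3.
Eigenvectors give P = [[8, −3], [3, −1]] with P⁻¹ = [[−1, 3], [−3, 8]], and A = P·diag(−2, −3)·P⁻¹.
Then A⁹ = P·diag(−512, −19683)·P⁻¹ = [[−4096, 59049], [−1536, 19683]] · [[−1, 3], [−3, 8]] = [[−173051, 460104], [−57513, 152856]].

[[−173051, 460104], [−57513, 152856]]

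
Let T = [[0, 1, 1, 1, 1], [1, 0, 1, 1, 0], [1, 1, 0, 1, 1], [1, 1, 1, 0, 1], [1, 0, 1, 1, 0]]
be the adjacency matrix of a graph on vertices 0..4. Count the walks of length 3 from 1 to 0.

The number of length-3 walks from vertex 1 to vertex 0 is entry (1,0) of T^3, where T is the adjacency matrix.
T^2 = [[4, 2, 3, 3, 2], [2, 3, 2, 2, 3], [3, 2, 4, 3, 2], [3, 2, 3, 4, 2], [2, 3, 2, 2, 3]]
T^3 = [[10, 10, 11, 11, 10], [10, 6, 10, 10, 6], [11, 10, 10, 11, 10], [11, 10, 11, 10, 10], [10, 6, 10, 10, 6]]

10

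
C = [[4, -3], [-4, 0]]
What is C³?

[[160, -84], [-112, 48]]

C² = [[28, -12], [-16, 12]]
C³ = [[160, -84], [-112, 48]]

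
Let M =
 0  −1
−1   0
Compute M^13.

M² = I (check: tr M = 0 and det M = −1), so M^13 = M since 13 is odd.

[[0, −1], [−1, 0]]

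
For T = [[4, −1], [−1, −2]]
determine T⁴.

T² = [[17, −2], [−2, 5]]
T³ = [[70, −13], [−13, −8]]
T⁴ = [[293, −44], [−44, 29]]

[[293, −44], [−44, 29]]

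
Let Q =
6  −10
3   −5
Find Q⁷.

[[6, −10], [3, −5]]

Q² = Q (a projection; rank 1, trace 1), so Q⁷ = Q.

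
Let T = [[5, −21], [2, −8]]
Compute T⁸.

[[−1529, 5355], [−510, 1786]]

tr T = −3 and det T = 2, so the characteristic polynomial is λ² − (−3)λ + (2) with roots −1 and −2.
Eigenvectors give P = [[7, 3], [2, 1]] with P⁻¹ = [[1, −3], [−2, 7]], and T = P·diag(−1, −2)·P⁻¹.
Then T⁸ = P·diag(1, 256)·P⁻¹ = [[7, 768], [2, 256]] · [[1, −3], [−2, 7]] = [[−1529, 5355], [−510, 1786]].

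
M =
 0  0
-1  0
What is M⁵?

M is strictly triangular, hence nilpotent: M² = 0, so M⁵ = 0.

[[0, 0], [0, 0]]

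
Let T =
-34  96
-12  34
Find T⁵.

[[-544, 1536], [-192, 544]]

tr T = 0 and det T = -4, so the characteristic polynomial is λ² − (0)λ + (-4) with roots -2 and 2.
Eigenvectors give P = [[3, -8], [1, -3]] with P⁻¹ = [[3, -8], [1, -3]], and T = P·diag(-2, 2)·P⁻¹.
Then T⁵ = P·diag(-32, 32)·P⁻¹ = [[-96, -256], [-32, -96]] · [[3, -8], [1, -3]] = [[-544, 1536], [-192, 544]].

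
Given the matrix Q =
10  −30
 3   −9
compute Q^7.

Q² = Q (a projection; rank 1, trace 1), so Q^7 = Q.

[[10, −30], [3, −9]]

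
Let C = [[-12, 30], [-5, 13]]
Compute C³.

[[-78, 210], [-35, 97]]

tr C = 1 and det C = -6, so the characteristic polynomial is λ² − (1)λ + (-6) with roots -2 and 3.
Eigenvectors give P = [[3, -2], [1, -1]] with P⁻¹ = [[1, -2], [1, -3]], and C = P·diag(-2, 3)·P⁻¹.
Then C³ = P·diag(-8, 27)·P⁻¹ = [[-24, -54], [-8, -27]] · [[1, -2], [1, -3]] = [[-78, 210], [-35, 97]].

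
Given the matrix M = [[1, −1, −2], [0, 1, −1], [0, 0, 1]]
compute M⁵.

M = I + N where N = [[0, −1, −2], [0, 0, −1], [0, 0, 0]] is strictly upper-triangular, so N³ = 0.
(I + N)⁵ = I + 5·N + 10·N² = [[1, −5, 0], [0, 1, −5], [0, 0, 1]].

[[1, −5, 0], [0, 1, −5], [0, 0, 1]]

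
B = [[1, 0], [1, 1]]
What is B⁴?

B = I + N where N = [[0, 0], [1, 0]] is strictly lower-triangular, so N² = 0.
(I + N)⁴ = I + 4·N = [[1, 0], [4, 1]].

[[1, 0], [4, 1]]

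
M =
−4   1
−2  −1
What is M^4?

[[146, −65], [130, −49]]

tr M = −5 and det M = 6, so the characteristic polynomial is λ² − (−5)λ + (6) with roots −3 and −2.
Eigenvectors give P = [[1, −1], [1, −2]] with P⁻¹ = [[2, −1], [1, −1]], and M = P·diag(−3, −2)·P⁻¹.
Then M^4 = P·diag(81, 16)·P⁻¹ = [[81, −16], [81, −32]] · [[2, −1], [1, −1]] = [[146, −65], [130, −49]].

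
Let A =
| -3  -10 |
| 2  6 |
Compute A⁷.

[[-507, -1270], [254, 636]]

tr A = 3 and det A = 2, so the characteristic polynomial is λ² − (3)λ + (2) with roots 1 and 2.
Eigenvectors give P = [[5, -2], [-2, 1]] with P⁻¹ = [[1, 2], [2, 5]], and A = P·diag(1, 2)·P⁻¹.
Then A⁷ = P·diag(1, 128)·P⁻¹ = [[5, -256], [-2, 128]] · [[1, 2], [2, 5]] = [[-507, -1270], [254, 636]].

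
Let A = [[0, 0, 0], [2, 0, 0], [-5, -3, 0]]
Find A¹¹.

A is strictly triangular, hence nilpotent: A³ = 0, so A¹¹ = 0.

[[0, 0, 0], [0, 0, 0], [0, 0, 0]]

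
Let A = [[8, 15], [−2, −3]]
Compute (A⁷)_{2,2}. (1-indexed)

tr A = 5 and det A = 6, so the characteristic polynomial is λ² − (5)λ + (6) with roots 3 and 2.
Eigenvectors give P = [[3, −5], [−1, 2]] with P⁻¹ = [[2, 5], [1, 3]], and A = P·diag(3, 2)·P⁻¹.
Then A⁷ = P·diag(2187, 128)·P⁻¹ = [[6561, −640], [−2187, 256]] · [[2, 5], [1, 3]] = [[12482, 30885], [−4118, −10167]].

−10167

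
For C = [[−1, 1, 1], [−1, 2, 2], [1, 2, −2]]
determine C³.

C² = [[1, 3, −1], [1, 7, −1], [−5, 1, 9]]
C³ = [[−5, 5, 9], [−9, 13, 17], [13, 15, −21]]

[[−5, 5, 9], [−9, 13, 17], [13, 15, −21]]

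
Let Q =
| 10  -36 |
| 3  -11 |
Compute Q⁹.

tr Q = -1 and det Q = -2, so the characteristic polynomial is λ² − (-1)λ + (-2) with roots -2 and 1.
Eigenvectors give P = [[3, 4], [1, 1]] with P⁻¹ = [[-1, 4], [1, -3]], and Q = P·diag(-2, 1)·P⁻¹.
Then Q⁹ = P·diag(-512, 1)·P⁻¹ = [[-1536, 4], [-512, 1]] · [[-1, 4], [1, -3]] = [[1540, -6156], [513, -2051]].

[[1540, -6156], [513, -2051]]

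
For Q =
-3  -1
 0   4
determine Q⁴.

[[81, -25], [0, 256]]

Q² = [[9, -1], [0, 16]]
Q³ = [[-27, -13], [0, 64]]
Q⁴ = [[81, -25], [0, 256]]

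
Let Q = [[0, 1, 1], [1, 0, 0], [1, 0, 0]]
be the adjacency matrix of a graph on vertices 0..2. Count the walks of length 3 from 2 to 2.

The number of length-3 walks from vertex 2 to vertex 2 is entry (2,2) of Q³, where Q is the adjacency matrix.
Q² = [[2, 0, 0], [0, 1, 1], [0, 1, 1]]
Q³ = [[0, 2, 2], [2, 0, 0], [2, 0, 0]]

0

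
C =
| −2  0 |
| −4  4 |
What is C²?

[[4, 0], [−8, 16]]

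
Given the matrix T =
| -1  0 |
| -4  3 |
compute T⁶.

[[1, 0], [-728, 729]]

tr T = 2 and det T = -3, so the characteristic polynomial is λ² − (2)λ + (-3) with roots -1 and 3.
Eigenvectors give P = [[1, 0], [1, -1]] with P⁻¹ = [[1, 0], [1, -1]], and T = P·diag(-1, 3)·P⁻¹.
Then T⁶ = P·diag(1, 729)·P⁻¹ = [[1, 0], [1, -729]] · [[1, 0], [1, -1]] = [[1, 0], [-728, 729]].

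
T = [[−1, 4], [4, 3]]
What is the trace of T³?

122

T² = [[17, 8], [8, 25]]
T³ = [[15, 92], [92, 107]]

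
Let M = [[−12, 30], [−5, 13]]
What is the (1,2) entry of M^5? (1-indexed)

tr M = 1 and det M = −6, so the characteristic polynomial is λ² − (1)λ + (−6) with roots 3 and −2.
Eigenvectors give P = [[−2, 3], [−1, 1]] with P⁻¹ = [[1, −3], [1, −2]], and M = P·diag(3, −2)·P⁻¹.
Then M^5 = P·diag(243, −32)·P⁻¹ = [[−486, −96], [−243, −32]] · [[1, −3], [1, −2]] = [[−582, 1650], [−275, 793]].

1650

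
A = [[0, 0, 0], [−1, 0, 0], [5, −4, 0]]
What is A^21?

[[0, 0, 0], [0, 0, 0], [0, 0, 0]]

A is strictly triangular, hence nilpotent: A^3 = 0, so A^21 = 0.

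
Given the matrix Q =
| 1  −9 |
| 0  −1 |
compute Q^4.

Q² = I (check: tr Q = 0 and det Q = −1), so Q^4 = I since 4 is even.

[[1, 0], [0, 1]]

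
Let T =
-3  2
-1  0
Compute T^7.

tr T = -3 and det T = 2, so the characteristic polynomial is λ² − (-3)λ + (2) with roots -1 and -2.
Eigenvectors give P = [[-1, 2], [-1, 1]] with P⁻¹ = [[1, -2], [1, -1]], and T = P·diag(-1, -2)·P⁻¹.
Then T^7 = P·diag(-1, -128)·P⁻¹ = [[1, -256], [1, -128]] · [[1, -2], [1, -1]] = [[-255, 254], [-127, 126]].

[[-255, 254], [-127, 126]]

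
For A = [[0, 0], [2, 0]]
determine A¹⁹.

A is strictly triangular, hence nilpotent: A² = 0, so A¹⁹ = 0.

[[0, 0], [0, 0]]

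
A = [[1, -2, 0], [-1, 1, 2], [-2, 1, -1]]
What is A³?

[[15, -14, -4], [-11, 17, 10], [-11, 9, 5]]

A² = [[3, -4, -4], [-6, 5, 0], [-1, 4, 3]]
A³ = [[15, -14, -4], [-11, 17, 10], [-11, 9, 5]]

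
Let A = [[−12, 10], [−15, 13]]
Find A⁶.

tr A = 1 and det A = −6, so the characteristic polynomial is λ² − (1)λ + (−6) with roots −2 and 3.
Eigenvectors give P = [[1, −2], [1, −3]] with P⁻¹ = [[3, −2], [1, −1]], and A = P·diag(−2, 3)·P⁻¹.
Then A⁶ = P·diag(64, 729)·P⁻¹ = [[64, −1458], [64, −2187]] · [[3, −2], [1, −1]] = [[−1266, 1330], [−1995, 2059]].

[[−1266, 1330], [−1995, 2059]]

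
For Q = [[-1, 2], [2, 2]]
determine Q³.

Q² = [[5, 2], [2, 8]]
Q³ = [[-1, 14], [14, 20]]

[[-1, 14], [14, 20]]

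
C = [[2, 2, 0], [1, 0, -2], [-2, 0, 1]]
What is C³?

[[24, 12, -12], [18, 12, -6], [-18, -12, 9]]

C² = [[6, 4, -4], [6, 2, -2], [-6, -4, 1]]
C³ = [[24, 12, -12], [18, 12, -6], [-18, -12, 9]]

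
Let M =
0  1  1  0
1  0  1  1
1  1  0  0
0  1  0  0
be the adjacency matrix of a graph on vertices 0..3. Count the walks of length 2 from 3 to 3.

1

The number of length-2 walks from vertex 3 to vertex 3 is entry (3,3) of M², where M is the adjacency matrix.
M² = [[2, 1, 1, 1], [1, 3, 1, 0], [1, 1, 2, 1], [1, 0, 1, 1]]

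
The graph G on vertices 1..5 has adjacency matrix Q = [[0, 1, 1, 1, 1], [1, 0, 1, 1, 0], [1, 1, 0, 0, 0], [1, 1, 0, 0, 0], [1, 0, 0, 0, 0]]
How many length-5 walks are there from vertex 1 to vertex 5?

The number of length-5 walks from vertex 1 to vertex 5 is entry (1,5) of Q⁵, where Q is the adjacency matrix.
Q² = [[4, 2, 1, 1, 0], [2, 3, 1, 1, 1], [1, 1, 2, 2, 1], [1, 1, 2, 2, 1], [0, 1, 1, 1, 1]]
Q³ = [[4, 6, 6, 6, 4], [6, 4, 5, 5, 2], [6, 5, 2, 2, 1], [6, 5, 2, 2, 1], [4, 2, 1, 1, 0]]
Q⁴ = [[22, 16, 10, 10, 4], [16, 16, 10, 10, 6], [10, 10, 11, 11, 6], [10, 10, 11, 11, 6], [4, 6, 6, 6, 4]]
Q⁵ = [[40, 42, 38, 38, 22], [42, 36, 32, 32, 16], [38, 32, 20, 20, 10], [38, 32, 20, 20, 10], [22, 16, 10, 10, 4]]

22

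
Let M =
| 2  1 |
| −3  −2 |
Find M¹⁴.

M² = I (check: tr M = 0 and det M = −1), so M¹⁴ = I since 14 is even.

[[1, 0], [0, 1]]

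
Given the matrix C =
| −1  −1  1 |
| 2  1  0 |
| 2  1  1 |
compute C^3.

[[1, 0, 1], [2, 1, 2], [4, 1, 5]]

C^2 = [[1, 1, 0], [0, −1, 2], [2, 0, 3]]
C^3 = [[1, 0, 1], [2, 1, 2], [4, 1, 5]]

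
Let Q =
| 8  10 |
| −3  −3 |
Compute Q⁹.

tr Q = 5 and det Q = 6, so the characteristic polynomial is λ² − (5)λ + (6) with roots 3 and 2.
Eigenvectors give P = [[−2, 5], [1, −3]] with P⁻¹ = [[−3, −5], [−1, −2]], and Q = P·diag(3, 2)·P⁻¹.
Then Q⁹ = P·diag(19683, 512)·P⁻¹ = [[−39366, 2560], [19683, −1536]] · [[−3, −5], [−1, −2]] = [[115538, 191710], [−57513, −95343]].

[[115538, 191710], [−57513, −95343]]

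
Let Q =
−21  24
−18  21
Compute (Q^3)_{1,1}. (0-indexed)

tr Q = 0 and det Q = −9, so the characteristic polynomial is λ² − (0)λ + (−9) with roots −3 and 3.
Eigenvectors give P = [[4, 1], [3, 1]] with P⁻¹ = [[1, −1], [−3, 4]], and Q = P·diag(−3, 3)·P⁻¹.
Then Q^3 = P·diag(−27, 27)·P⁻¹ = [[−108, 27], [−81, 27]] · [[1, −1], [−3, 4]] = [[−189, 216], [−162, 189]].

189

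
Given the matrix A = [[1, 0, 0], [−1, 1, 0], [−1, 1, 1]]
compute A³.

A = I + N where N = [[0, 0, 0], [−1, 0, 0], [−1, 1, 0]] is strictly lower-triangular, so N³ = 0.
(I + N)³ = I + 3·N + 3·N² = [[1, 0, 0], [−3, 1, 0], [−6, 3, 1]].

[[1, 0, 0], [−3, 1, 0], [−6, 3, 1]]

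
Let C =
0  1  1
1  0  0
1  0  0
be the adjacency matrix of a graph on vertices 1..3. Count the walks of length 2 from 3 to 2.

1

The number of length-2 walks from vertex 3 to vertex 2 is entry (3,2) of C^2, where C is the adjacency matrix.
C^2 = [[2, 0, 0], [0, 1, 1], [0, 1, 1]]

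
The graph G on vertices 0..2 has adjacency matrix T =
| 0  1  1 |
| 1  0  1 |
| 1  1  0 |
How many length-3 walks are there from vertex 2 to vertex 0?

The number of length-3 walks from vertex 2 to vertex 0 is entry (2,0) of T³, where T is the adjacency matrix.
T² = [[2, 1, 1], [1, 2, 1], [1, 1, 2]]
T³ = [[2, 3, 3], [3, 2, 3], [3, 3, 2]]

3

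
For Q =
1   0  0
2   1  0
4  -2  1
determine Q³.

Q = I + N where N = [[0, 0, 0], [2, 0, 0], [4, -2, 0]] is strictly lower-triangular, so N³ = 0.
(I + N)³ = I + 3·N + 3·N² = [[1, 0, 0], [6, 1, 0], [0, -6, 1]].

[[1, 0, 0], [6, 1, 0], [0, -6, 1]]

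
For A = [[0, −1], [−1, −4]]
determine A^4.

A^2 = [[1, 4], [4, 17]]
A^3 = [[−4, −17], [−17, −72]]
A^4 = [[17, 72], [72, 305]]

[[17, 72], [72, 305]]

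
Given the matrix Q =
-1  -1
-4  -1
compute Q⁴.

Q² = [[5, 2], [8, 5]]
Q³ = [[-13, -7], [-28, -13]]
Q⁴ = [[41, 20], [80, 41]]

[[41, 20], [80, 41]]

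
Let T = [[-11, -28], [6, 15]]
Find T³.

[[-155, -364], [78, 183]]

tr T = 4 and det T = 3, so the characteristic polynomial is λ² − (4)λ + (3) with roots 1 and 3.
Eigenvectors give P = [[7, -2], [-3, 1]] with P⁻¹ = [[1, 2], [3, 7]], and T = P·diag(1, 3)·P⁻¹.
Then T³ = P·diag(1, 27)·P⁻¹ = [[7, -54], [-3, 27]] · [[1, 2], [3, 7]] = [[-155, -364], [78, 183]].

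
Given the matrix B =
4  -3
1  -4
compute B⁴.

[[169, 0], [0, 169]]

B² = [[13, 0], [0, 13]]
B³ = [[52, -39], [13, -52]]
B⁴ = [[169, 0], [0, 169]]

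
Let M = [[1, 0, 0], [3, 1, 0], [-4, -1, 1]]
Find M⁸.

[[1, 0, 0], [24, 1, 0], [-116, -8, 1]]

M = I + N where N = [[0, 0, 0], [3, 0, 0], [-4, -1, 0]] is strictly lower-triangular, so N³ = 0.
(I + N)⁸ = I + 8·N + 28·N² = [[1, 0, 0], [24, 1, 0], [-116, -8, 1]].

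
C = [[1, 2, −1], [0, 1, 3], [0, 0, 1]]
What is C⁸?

C = I + N where N = [[0, 2, −1], [0, 0, 3], [0, 0, 0]] is strictly upper-triangular, so N³ = 0.
(I + N)⁸ = I + 8·N + 28·N² = [[1, 16, 160], [0, 1, 24], [0, 0, 1]].

[[1, 16, 160], [0, 1, 24], [0, 0, 1]]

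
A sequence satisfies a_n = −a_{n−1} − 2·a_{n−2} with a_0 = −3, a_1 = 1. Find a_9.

1

With companion matrix Q = [[−1, −2], [1, 0]], [a_n, a_{n−1}]ᵀ = Q·[a_{n−1}, a_{n−2}]ᵀ, so [a_9, a_8]ᵀ = Q^8·[a_1, a_0]ᵀ.
Q^8 = [[−17, −6], [3, −14]], giving [a_9, a_8]ᵀ = [[1], [45]].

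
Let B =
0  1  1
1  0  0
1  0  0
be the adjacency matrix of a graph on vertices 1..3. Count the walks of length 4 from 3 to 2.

2

The number of length-4 walks from vertex 3 to vertex 2 is entry (3,2) of B⁴, where B is the adjacency matrix.
B² = [[2, 0, 0], [0, 1, 1], [0, 1, 1]]
B³ = [[0, 2, 2], [2, 0, 0], [2, 0, 0]]
B⁴ = [[4, 0, 0], [0, 2, 2], [0, 2, 2]]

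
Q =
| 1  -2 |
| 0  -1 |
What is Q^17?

Q² = I (check: tr Q = 0 and det Q = -1), so Q^17 = Q since 17 is odd.

[[1, -2], [0, -1]]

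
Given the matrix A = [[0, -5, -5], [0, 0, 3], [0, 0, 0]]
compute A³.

[[0, 0, 0], [0, 0, 0], [0, 0, 0]]

A is strictly triangular, hence nilpotent: A³ = 0, so A³ = 0.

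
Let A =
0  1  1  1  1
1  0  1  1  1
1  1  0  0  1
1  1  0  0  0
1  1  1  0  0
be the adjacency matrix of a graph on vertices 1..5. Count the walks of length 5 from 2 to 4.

The number of length-5 walks from vertex 2 to vertex 4 is entry (2,4) of A⁵, where A is the adjacency matrix.
A² = [[4, 3, 2, 1, 2], [3, 4, 2, 1, 2], [2, 2, 3, 2, 2], [1, 1, 2, 2, 2], [2, 2, 2, 2, 3]]
A³ = [[8, 9, 9, 7, 9], [9, 8, 9, 7, 9], [9, 9, 6, 4, 7], [7, 7, 4, 2, 4], [9, 9, 7, 4, 6]]
A⁴ = [[34, 33, 26, 17, 26], [33, 34, 26, 17, 26], [26, 26, 25, 18, 24], [17, 17, 18, 14, 18], [26, 26, 24, 18, 25]]
A⁵ = [[102, 103, 93, 67, 93], [103, 102, 93, 67, 93], [93, 93, 76, 52, 77], [67, 67, 52, 34, 52], [93, 93, 77, 52, 76]]

67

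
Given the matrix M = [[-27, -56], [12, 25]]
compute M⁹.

tr M = -2 and det M = -3, so the characteristic polynomial is λ² − (-2)λ + (-3) with roots 1 and -3.
Eigenvectors give P = [[-2, 7], [1, -3]] with P⁻¹ = [[3, 7], [1, 2]], and M = P·diag(1, -3)·P⁻¹.
Then M⁹ = P·diag(1, -19683)·P⁻¹ = [[-2, -137781], [1, 59049]] · [[3, 7], [1, 2]] = [[-137787, -275576], [59052, 118105]].

[[-137787, -275576], [59052, 118105]]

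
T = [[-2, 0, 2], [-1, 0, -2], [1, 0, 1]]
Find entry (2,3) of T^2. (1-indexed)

-4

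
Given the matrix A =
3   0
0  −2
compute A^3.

[[27, 0], [0, −8]]

A^2 = [[9, 0], [0, 4]]
A^3 = [[27, 0], [0, −8]]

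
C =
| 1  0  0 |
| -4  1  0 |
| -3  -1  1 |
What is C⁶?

[[1, 0, 0], [-24, 1, 0], [42, -6, 1]]

C = I + N where N = [[0, 0, 0], [-4, 0, 0], [-3, -1, 0]] is strictly lower-triangular, so N³ = 0.
(I + N)⁶ = I + 6·N + 15·N² = [[1, 0, 0], [-24, 1, 0], [42, -6, 1]].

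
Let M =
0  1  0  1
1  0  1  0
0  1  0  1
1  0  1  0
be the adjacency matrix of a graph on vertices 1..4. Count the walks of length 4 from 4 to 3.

The number of length-4 walks from vertex 4 to vertex 3 is entry (4,3) of M^4, where M is the adjacency matrix.
M^2 = [[2, 0, 2, 0], [0, 2, 0, 2], [2, 0, 2, 0], [0, 2, 0, 2]]
M^3 = [[0, 4, 0, 4], [4, 0, 4, 0], [0, 4, 0, 4], [4, 0, 4, 0]]
M^4 = [[8, 0, 8, 0], [0, 8, 0, 8], [8, 0, 8, 0], [0, 8, 0, 8]]

0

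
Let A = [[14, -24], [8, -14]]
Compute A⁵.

[[224, -384], [128, -224]]

tr A = 0 and det A = -4, so the characteristic polynomial is λ² − (0)λ + (-4) with roots 2 and -2.
Eigenvectors give P = [[-2, 3], [-1, 2]] with P⁻¹ = [[-2, 3], [-1, 2]], and A = P·diag(2, -2)·P⁻¹.
Then A⁵ = P·diag(32, -32)·P⁻¹ = [[-64, -96], [-32, -64]] · [[-2, 3], [-1, 2]] = [[224, -384], [128, -224]].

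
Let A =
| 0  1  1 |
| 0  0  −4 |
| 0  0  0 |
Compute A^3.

[[0, 0, 0], [0, 0, 0], [0, 0, 0]]

A is strictly triangular, hence nilpotent: A^3 = 0, so A^3 = 0.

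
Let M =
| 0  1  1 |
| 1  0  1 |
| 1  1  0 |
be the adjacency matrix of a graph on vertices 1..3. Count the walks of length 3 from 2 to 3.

3

The number of length-3 walks from vertex 2 to vertex 3 is entry (2,3) of M^3, where M is the adjacency matrix.
M^2 = [[2, 1, 1], [1, 2, 1], [1, 1, 2]]
M^3 = [[2, 3, 3], [3, 2, 3], [3, 3, 2]]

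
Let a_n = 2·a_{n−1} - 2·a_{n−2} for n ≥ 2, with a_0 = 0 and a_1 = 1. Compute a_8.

With companion matrix M = [[2, -2], [1, 0]], [a_n, a_{n−1}]ᵀ = M·[a_{n−1}, a_{n−2}]ᵀ, so [a_8, a_7]ᵀ = M⁷·[a_1, a_0]ᵀ.
M⁷ = [[0, 16], [-8, 16]], giving [a_8, a_7]ᵀ = [[0], [-8]].

0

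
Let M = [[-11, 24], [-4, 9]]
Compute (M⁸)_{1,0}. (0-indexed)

6560

tr M = -2 and det M = -3, so the characteristic polynomial is λ² − (-2)λ + (-3) with roots -3 and 1.
Eigenvectors give P = [[-3, 2], [-1, 1]] with P⁻¹ = [[-1, 2], [-1, 3]], and M = P·diag(-3, 1)·P⁻¹.
Then M⁸ = P·diag(6561, 1)·P⁻¹ = [[-19683, 2], [-6561, 1]] · [[-1, 2], [-1, 3]] = [[19681, -39360], [6560, -13119]].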